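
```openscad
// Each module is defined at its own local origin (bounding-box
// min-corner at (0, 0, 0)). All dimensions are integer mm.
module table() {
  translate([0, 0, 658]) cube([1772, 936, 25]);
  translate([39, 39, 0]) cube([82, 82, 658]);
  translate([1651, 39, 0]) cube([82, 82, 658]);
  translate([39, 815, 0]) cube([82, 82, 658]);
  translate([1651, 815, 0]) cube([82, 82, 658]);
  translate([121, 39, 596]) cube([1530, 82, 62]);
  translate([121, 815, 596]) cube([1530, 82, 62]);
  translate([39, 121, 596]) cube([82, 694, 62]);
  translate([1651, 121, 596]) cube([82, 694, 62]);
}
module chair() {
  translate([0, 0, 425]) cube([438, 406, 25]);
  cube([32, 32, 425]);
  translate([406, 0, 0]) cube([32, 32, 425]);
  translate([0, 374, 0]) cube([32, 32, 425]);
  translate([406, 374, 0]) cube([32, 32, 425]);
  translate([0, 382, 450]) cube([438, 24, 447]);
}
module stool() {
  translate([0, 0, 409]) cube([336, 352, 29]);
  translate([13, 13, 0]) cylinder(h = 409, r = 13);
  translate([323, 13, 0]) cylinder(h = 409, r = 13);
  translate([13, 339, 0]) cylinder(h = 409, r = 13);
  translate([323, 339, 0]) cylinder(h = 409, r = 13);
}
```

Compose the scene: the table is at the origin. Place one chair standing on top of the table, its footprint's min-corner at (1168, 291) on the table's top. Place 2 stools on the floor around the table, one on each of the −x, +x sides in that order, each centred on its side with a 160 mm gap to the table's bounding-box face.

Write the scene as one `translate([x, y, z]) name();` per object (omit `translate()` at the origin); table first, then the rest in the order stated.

table();
translate([1168, 291, 683]) chair();
translate([-496, 292, 0]) stool();
translate([1932, 292, 0]) stool();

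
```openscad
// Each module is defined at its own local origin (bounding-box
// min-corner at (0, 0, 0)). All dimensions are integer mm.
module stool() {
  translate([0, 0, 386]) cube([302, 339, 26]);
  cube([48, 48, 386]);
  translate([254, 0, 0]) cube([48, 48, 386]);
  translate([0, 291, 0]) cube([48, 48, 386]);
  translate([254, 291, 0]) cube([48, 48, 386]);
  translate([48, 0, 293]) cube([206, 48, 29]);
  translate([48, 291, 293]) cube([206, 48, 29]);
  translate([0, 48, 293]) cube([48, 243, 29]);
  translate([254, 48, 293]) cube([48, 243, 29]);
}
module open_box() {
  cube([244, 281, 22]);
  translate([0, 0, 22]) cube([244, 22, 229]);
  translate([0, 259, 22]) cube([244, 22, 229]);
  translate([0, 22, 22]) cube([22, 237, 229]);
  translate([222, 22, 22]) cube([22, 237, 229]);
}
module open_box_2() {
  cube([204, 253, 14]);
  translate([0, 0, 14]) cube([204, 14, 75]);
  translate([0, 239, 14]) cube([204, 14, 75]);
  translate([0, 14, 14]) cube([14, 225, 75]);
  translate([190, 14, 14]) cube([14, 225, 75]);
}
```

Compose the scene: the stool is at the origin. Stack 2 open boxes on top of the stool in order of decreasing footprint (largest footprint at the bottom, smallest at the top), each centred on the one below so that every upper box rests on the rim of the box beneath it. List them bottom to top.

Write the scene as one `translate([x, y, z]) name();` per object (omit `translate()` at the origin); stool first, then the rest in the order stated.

stool();
translate([29, 29, 412]) open_box();
translate([49, 43, 663]) open_box_2();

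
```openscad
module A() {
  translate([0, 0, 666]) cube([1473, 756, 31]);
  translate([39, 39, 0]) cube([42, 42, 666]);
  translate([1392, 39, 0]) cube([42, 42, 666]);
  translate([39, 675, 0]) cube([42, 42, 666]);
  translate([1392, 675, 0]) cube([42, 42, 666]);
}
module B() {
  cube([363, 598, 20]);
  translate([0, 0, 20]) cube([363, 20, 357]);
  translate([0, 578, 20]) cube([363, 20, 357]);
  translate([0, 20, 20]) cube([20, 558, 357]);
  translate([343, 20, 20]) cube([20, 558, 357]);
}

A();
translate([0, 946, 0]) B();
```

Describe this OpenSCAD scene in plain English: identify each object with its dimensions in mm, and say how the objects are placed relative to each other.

A is a rectangular dining table. The top is 1473×756×31 mm with its upper surface at z = 697 mm. It stands on four 42×42 mm square legs, each inset 39 mm from the nearest pair of top edges, running from the floor to the underside of the top.

B is an open-topped rectangular box: outside dimensions 363×598×377 mm, with a uniform wall and base thickness of 20 mm. The base is a full 363×598 slab on the floor; four walls sit on top of the base. The front and back walls (the −y and +y sides) span the full width; the two side walls fit between them.

The open box is on the floor beside the table on its +y side.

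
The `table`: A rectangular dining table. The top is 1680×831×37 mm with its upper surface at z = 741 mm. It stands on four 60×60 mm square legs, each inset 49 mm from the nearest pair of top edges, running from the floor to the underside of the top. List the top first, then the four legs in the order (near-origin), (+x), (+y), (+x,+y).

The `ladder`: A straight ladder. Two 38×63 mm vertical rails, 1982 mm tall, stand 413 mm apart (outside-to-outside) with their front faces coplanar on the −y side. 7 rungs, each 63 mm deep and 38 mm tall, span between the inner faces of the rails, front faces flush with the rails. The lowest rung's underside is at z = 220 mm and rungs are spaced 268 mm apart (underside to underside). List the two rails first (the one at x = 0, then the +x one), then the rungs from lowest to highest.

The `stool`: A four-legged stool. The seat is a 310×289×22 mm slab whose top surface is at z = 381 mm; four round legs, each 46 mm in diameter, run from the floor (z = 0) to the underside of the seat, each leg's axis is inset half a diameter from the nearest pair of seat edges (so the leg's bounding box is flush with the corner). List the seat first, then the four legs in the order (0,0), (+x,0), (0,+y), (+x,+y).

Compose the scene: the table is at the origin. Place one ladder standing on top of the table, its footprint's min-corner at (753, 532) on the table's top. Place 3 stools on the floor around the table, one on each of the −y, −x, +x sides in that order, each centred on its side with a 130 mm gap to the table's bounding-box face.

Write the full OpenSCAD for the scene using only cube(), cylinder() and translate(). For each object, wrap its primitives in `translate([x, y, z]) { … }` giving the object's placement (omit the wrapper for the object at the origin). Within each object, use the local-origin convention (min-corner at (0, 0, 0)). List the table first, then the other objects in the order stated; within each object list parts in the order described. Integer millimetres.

translate([0, 0, 704]) cube([1680, 831, 37]);
translate([49, 49, 0]) cube([60, 60, 704]);
translate([1571, 49, 0]) cube([60, 60, 704]);
translate([49, 722, 0]) cube([60, 60, 704]);
translate([1571, 722, 0]) cube([60, 60, 704]);
translate([753, 532, 741]) {
  cube([38, 63, 1982]);
  translate([375, 0, 0]) cube([38, 63, 1982]);
  translate([38, 0, 220]) cube([337, 63, 38]);
  translate([38, 0, 488]) cube([337, 63, 38]);
  translate([38, 0, 756]) cube([337, 63, 38]);
  translate([38, 0, 1024]) cube([337, 63, 38]);
  translate([38, 0, 1292]) cube([337, 63, 38]);
  translate([38, 0, 1560]) cube([337, 63, 38]);
  translate([38, 0, 1828]) cube([337, 63, 38]);
}
translate([685, -419, 0]) {
  translate([0, 0, 359]) cube([310, 289, 22]);
  translate([23, 23, 0]) cylinder(h = 359, r = 23);
  translate([287, 23, 0]) cylinder(h = 359, r = 23);
  translate([23, 266, 0]) cylinder(h = 359, r = 23);
  translate([287, 266, 0]) cylinder(h = 359, r = 23);
}
translate([-440, 271, 0]) {
  translate([0, 0, 359]) cube([310, 289, 22]);
  translate([23, 23, 0]) cylinder(h = 359, r = 23);
  translate([287, 23, 0]) cylinder(h = 359, r = 23);
  translate([23, 266, 0]) cylinder(h = 359, r = 23);
  translate([287, 266, 0]) cylinder(h = 359, r = 23);
}
translate([1810, 271, 0]) {
  translate([0, 0, 359]) cube([310, 289, 22]);
  translate([23, 23, 0]) cylinder(h = 359, r = 23);
  translate([287, 23, 0]) cylinder(h = 359, r = 23);
  translate([23, 266, 0]) cylinder(h = 359, r = 23);
  translate([287, 266, 0]) cylinder(h = 359, r = 23);
}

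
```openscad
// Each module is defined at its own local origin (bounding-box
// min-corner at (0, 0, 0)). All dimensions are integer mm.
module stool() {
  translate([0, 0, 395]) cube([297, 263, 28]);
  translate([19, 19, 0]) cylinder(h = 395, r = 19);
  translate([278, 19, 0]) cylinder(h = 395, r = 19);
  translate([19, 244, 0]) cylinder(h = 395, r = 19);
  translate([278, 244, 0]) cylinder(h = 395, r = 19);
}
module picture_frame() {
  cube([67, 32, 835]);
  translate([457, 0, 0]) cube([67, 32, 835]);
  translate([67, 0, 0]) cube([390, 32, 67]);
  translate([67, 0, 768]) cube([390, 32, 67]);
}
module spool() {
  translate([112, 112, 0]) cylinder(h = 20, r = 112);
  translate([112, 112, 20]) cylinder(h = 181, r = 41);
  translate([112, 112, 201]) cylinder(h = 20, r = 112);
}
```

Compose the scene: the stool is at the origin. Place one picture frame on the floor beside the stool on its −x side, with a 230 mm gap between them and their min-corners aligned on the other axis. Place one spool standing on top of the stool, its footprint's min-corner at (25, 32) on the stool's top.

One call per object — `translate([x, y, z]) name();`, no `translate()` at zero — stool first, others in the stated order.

stool();
translate([-754, 0, 0]) picture_frame();
translate([25, 32, 423]) spool();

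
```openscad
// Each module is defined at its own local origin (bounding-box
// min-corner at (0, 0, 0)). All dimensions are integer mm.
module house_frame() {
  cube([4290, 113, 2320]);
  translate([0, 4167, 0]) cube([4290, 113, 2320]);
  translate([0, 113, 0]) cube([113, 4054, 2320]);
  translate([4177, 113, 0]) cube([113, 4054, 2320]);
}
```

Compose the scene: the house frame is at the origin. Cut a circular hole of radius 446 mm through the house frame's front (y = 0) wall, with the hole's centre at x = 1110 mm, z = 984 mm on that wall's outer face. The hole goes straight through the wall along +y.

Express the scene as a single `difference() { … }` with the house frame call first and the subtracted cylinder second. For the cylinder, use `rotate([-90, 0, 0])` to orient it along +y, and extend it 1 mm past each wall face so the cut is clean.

difference() {
  house_frame();
  translate([1110, -1, 984]) rotate([-90, 0, 0]) cylinder(h = 115, r = 446);
}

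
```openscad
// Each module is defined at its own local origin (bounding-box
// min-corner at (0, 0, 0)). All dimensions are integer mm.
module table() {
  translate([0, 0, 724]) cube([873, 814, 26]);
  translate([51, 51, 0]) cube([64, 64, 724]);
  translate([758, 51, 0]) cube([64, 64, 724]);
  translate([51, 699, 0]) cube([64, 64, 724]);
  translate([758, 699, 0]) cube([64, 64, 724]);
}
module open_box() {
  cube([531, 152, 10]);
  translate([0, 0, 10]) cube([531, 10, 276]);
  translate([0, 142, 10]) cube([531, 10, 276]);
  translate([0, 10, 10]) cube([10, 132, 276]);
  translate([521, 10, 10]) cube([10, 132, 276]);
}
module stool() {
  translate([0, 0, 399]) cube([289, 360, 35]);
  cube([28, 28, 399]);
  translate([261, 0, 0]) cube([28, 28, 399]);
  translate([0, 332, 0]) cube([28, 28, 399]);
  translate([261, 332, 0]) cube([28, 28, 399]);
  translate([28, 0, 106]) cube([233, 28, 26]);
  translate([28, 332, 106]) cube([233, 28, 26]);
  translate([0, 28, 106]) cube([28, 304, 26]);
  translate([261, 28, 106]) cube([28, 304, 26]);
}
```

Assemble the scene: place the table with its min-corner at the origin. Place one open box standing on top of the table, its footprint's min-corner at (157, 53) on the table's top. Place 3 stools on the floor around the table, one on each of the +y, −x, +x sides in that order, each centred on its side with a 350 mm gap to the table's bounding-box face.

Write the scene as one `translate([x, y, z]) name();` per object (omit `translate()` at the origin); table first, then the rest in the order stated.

table();
translate([157, 53, 750]) open_box();
translate([292, 1164, 0]) stool();
translate([-639, 227, 0]) stool();
translate([1223, 227, 0]) stool();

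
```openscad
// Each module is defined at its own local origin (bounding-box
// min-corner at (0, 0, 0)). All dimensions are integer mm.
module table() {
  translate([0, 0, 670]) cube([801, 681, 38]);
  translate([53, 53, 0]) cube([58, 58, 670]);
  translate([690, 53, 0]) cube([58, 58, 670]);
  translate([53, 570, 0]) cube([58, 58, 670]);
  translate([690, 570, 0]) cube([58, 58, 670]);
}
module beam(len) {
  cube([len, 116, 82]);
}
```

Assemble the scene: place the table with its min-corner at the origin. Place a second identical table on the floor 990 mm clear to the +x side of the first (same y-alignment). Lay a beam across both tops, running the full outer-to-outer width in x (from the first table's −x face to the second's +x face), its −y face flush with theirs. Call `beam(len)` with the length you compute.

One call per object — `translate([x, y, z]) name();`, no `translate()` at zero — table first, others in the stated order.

table();
translate([1791, 0, 0]) table();
translate([0, 0, 708]) beam(2592);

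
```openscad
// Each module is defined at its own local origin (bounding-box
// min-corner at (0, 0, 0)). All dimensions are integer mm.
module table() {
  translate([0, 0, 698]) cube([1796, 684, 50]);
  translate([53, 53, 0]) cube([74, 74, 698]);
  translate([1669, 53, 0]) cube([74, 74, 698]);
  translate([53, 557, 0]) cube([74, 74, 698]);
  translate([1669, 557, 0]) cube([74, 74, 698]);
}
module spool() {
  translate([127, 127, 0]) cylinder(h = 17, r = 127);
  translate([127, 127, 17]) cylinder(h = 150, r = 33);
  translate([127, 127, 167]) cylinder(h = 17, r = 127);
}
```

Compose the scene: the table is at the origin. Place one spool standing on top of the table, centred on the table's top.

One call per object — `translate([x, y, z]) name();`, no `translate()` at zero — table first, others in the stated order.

table();
translate([771, 215, 748]) spool();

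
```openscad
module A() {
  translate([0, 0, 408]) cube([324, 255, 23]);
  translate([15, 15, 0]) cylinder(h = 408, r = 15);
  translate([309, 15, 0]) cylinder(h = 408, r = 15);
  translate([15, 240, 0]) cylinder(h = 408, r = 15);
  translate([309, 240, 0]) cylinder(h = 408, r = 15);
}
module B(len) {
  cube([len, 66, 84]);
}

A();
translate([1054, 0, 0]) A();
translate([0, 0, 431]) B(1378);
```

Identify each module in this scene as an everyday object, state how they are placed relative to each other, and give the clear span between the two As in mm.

Second stool starts at x = 1054; first ends at x = 324; clear span = 1054 − 324 = 730 mm.

A is a stool. B is a beam. A beam spans the tops of two stools. The clear span between the two stools is 730 mm.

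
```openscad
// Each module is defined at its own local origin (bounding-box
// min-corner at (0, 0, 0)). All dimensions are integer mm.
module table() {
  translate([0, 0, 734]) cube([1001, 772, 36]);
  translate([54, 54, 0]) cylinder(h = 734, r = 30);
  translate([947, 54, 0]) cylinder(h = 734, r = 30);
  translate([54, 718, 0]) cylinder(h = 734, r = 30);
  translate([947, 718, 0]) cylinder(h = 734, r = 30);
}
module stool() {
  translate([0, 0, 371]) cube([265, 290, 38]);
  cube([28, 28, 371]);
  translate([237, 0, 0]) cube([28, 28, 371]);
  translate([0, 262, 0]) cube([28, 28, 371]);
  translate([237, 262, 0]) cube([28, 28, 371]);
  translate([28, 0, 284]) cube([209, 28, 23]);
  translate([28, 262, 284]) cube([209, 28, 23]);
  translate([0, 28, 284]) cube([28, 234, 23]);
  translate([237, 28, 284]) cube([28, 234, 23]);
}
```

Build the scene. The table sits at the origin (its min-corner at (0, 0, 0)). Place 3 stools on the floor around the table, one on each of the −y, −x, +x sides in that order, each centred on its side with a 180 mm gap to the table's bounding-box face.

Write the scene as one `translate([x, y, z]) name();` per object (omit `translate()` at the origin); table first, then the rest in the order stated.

table();
translate([368, -470, 0]) stool();
translate([-445, 241, 0]) stool();
translate([1181, 241, 0]) stool();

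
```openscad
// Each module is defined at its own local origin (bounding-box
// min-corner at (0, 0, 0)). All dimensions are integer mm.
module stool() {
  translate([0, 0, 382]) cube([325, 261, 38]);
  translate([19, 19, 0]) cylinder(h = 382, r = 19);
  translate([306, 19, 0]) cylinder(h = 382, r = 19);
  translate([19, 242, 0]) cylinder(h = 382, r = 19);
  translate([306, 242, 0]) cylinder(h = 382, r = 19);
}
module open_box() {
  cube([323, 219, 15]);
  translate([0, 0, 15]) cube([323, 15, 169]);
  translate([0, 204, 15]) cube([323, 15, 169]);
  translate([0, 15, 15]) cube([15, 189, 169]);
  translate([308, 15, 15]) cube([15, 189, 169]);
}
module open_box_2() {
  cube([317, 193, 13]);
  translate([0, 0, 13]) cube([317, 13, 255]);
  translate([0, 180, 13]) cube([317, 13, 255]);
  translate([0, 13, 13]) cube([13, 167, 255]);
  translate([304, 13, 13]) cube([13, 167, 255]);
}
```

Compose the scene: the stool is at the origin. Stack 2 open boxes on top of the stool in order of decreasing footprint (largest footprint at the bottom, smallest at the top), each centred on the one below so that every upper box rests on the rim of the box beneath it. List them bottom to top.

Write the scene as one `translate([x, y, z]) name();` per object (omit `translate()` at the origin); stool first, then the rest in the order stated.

stool();
translate([1, 21, 420]) open_box();
translate([4, 34, 604]) open_box_2();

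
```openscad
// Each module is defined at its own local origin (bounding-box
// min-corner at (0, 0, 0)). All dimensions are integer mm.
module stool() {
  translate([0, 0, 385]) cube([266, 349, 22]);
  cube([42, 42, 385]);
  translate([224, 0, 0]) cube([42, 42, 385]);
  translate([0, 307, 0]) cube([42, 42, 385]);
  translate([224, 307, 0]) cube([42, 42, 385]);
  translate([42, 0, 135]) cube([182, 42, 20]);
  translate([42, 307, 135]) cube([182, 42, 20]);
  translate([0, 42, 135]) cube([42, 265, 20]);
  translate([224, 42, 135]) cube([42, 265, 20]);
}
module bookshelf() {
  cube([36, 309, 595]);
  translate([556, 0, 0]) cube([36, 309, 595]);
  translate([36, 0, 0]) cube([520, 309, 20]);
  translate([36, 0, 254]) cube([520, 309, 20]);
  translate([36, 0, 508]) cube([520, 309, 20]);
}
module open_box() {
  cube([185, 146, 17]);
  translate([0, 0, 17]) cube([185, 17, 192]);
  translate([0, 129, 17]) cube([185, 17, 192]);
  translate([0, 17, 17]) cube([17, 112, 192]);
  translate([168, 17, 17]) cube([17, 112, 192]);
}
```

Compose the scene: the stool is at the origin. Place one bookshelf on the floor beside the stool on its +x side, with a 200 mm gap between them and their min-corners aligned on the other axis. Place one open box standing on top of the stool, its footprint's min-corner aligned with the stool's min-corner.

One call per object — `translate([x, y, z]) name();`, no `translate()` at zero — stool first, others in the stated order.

stool();
translate([466, 0, 0]) bookshelf();
translate([0, 0, 407]) open_box();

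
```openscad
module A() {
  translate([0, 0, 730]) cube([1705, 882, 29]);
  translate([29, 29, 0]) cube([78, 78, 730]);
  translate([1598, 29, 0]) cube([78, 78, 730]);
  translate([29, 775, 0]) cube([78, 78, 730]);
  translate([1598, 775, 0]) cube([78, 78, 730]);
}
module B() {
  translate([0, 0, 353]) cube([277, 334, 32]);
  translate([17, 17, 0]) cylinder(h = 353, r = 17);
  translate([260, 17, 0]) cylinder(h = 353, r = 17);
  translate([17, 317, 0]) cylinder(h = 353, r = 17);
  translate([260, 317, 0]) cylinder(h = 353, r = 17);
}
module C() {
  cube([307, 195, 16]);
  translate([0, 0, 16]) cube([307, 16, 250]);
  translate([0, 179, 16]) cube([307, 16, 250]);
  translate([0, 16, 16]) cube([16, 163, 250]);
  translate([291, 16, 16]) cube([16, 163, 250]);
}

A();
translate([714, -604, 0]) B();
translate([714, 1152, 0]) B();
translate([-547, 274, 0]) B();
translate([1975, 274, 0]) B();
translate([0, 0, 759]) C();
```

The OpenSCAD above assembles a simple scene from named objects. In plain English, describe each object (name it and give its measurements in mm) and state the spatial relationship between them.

A is a table: top 1705 mm (x) × 882 mm (y), 29 mm thick, upper face at z = 759 mm, on four 78×78 mm square legs, each inset 29 mm from the nearest pair of top edges, running from z = 0 to the bottom of the top.

B is a simple wooden stool: a rectangular seat 277 mm (x) by 334 mm (y), 32 mm thick, top face at z = 385 mm, on four round legs, each 34 mm in diameter. The legs rest on z = 0, each leg's axis is inset half a diameter from the nearest pair of seat edges (so the leg's bounding box is flush with the corner).

C is an open-topped rectangular box: outside dimensions 307×195×266 mm, with a uniform wall and base thickness of 16 mm. The base is a full 307×195 slab on the floor; four walls sit on top of the base. The front and back walls (the −y and +y sides) span the full width; the two side walls fit between them.

Four stools sit around the table at the −y, +y, −x, +x sides. The open box is on top of the table.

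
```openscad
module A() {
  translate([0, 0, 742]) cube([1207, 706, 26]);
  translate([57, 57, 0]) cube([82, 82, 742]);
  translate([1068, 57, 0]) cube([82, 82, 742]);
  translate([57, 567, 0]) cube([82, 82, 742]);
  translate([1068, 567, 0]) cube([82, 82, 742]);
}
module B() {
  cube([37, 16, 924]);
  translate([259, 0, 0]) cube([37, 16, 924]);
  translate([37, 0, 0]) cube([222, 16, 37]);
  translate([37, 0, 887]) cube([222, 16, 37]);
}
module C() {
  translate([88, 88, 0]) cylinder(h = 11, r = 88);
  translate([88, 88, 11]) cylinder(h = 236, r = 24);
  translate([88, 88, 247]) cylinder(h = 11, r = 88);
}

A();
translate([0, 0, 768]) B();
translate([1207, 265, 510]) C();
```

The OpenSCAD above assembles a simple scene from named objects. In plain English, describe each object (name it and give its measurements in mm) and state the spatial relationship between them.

A is a table with a 1207×706 mm rectangular top, 26 mm thick, top surface at z = 768 mm, supported by four 82×82 mm square legs, each inset 57 mm from the nearest pair of top edges, running from the floor.

B is a picture frame with a 222×850 mm rectangular opening (x by z) and a uniform 37 mm border on every side. Frame depth is 16 mm along y. It is built from two vertical stiles running the full outside height and two horizontal rails spanning the gap between the stiles.

C is a spool: two coaxial disc flanges of radius 88 mm and thickness 11 mm, joined by a core cylinder of radius 24 mm and height 236 mm. The lower flange rests on z = 0 and the three cylinders share a vertical axis.

The picture frame is on top of the table. The spool is beside the table with their tops flush at z = 768.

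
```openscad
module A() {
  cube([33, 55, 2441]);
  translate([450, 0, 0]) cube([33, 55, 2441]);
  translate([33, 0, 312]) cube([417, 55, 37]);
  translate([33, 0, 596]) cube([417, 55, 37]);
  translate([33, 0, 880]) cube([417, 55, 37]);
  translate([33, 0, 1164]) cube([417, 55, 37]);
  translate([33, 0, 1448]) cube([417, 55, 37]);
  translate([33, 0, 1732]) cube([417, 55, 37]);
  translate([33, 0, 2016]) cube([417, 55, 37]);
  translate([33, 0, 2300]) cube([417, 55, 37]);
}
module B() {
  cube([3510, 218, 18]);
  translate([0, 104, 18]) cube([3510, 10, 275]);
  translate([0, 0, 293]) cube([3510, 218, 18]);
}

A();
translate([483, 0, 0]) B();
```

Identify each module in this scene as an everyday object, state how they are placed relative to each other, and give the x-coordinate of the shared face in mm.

The ladder's +x face and the I-beam's −x face are both at x = 483 mm.

A is a ladder. B is an I-beam. The I-beam is against the ladder's +x side, with their −y faces flush. The x-coordinate of the shared face is 483 mm.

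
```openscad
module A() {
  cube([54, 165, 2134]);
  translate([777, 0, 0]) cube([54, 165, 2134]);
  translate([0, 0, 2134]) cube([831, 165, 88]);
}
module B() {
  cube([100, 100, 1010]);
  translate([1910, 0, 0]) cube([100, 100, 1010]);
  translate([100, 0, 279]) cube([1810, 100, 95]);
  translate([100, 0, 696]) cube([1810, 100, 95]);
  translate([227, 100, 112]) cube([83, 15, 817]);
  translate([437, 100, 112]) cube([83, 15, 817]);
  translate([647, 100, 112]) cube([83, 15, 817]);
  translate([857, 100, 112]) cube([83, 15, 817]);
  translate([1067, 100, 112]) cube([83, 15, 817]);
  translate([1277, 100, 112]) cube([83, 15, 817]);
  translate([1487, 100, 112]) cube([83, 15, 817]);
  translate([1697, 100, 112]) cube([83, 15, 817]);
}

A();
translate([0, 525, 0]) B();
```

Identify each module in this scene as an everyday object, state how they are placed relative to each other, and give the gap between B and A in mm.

The fence section's nearest face is 360 mm from the door frame's +y face.

A is a door frame. B is a fence section. The fence section is on the floor beside the door frame on its +y side. The gap between the fence section and the door frame is 360 mm.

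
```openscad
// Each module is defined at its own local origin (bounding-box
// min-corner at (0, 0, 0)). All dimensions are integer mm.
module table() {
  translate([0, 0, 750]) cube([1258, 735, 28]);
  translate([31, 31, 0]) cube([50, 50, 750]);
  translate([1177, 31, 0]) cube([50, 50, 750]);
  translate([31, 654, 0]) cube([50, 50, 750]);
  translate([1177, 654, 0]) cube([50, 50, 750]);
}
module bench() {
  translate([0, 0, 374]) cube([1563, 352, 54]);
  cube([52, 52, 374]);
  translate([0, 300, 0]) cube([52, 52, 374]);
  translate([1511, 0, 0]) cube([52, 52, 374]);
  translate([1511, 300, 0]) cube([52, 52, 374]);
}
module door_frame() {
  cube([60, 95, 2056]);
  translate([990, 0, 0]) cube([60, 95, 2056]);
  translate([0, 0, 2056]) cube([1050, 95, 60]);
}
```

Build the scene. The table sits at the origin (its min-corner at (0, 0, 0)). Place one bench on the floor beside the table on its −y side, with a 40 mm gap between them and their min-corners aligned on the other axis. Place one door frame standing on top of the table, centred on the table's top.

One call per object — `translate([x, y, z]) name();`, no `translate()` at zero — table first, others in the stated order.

table();
translate([0, -392, 0]) bench();
translate([104, 320, 778]) door_frame();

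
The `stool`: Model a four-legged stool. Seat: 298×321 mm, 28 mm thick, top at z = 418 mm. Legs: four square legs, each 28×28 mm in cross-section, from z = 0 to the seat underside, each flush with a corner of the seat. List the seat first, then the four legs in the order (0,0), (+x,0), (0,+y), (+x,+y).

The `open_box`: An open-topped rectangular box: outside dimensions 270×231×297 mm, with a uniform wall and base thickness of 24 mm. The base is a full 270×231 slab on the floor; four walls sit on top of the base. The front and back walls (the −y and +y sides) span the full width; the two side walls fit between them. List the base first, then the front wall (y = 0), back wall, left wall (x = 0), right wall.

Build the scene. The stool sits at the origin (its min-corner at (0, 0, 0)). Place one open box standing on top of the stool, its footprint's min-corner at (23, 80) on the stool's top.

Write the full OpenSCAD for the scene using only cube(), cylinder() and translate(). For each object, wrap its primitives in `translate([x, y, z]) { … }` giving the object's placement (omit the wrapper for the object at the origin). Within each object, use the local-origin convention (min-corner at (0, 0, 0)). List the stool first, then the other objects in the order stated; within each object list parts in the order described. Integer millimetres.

translate([0, 0, 390]) cube([298, 321, 28]);
cube([28, 28, 390]);
translate([270, 0, 0]) cube([28, 28, 390]);
translate([0, 293, 0]) cube([28, 28, 390]);
translate([270, 293, 0]) cube([28, 28, 390]);
translate([23, 80, 418]) {
  cube([270, 231, 24]);
  translate([0, 0, 24]) cube([270, 24, 273]);
  translate([0, 207, 24]) cube([270, 24, 273]);
  translate([0, 24, 24]) cube([24, 183, 273]);
  translate([246, 24, 24]) cube([24, 183, 273]);
}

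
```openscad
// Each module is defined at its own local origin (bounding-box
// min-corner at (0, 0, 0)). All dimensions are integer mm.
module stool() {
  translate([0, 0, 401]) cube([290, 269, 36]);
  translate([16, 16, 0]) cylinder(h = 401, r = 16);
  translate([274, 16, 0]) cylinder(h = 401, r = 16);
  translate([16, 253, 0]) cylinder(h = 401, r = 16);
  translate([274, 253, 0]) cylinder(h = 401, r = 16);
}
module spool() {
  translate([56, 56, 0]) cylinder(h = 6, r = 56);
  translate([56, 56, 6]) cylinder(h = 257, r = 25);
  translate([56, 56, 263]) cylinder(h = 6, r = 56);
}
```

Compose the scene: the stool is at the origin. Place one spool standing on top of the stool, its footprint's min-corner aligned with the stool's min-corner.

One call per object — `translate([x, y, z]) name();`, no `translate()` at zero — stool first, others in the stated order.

stool();
translate([0, 0, 437]) spool();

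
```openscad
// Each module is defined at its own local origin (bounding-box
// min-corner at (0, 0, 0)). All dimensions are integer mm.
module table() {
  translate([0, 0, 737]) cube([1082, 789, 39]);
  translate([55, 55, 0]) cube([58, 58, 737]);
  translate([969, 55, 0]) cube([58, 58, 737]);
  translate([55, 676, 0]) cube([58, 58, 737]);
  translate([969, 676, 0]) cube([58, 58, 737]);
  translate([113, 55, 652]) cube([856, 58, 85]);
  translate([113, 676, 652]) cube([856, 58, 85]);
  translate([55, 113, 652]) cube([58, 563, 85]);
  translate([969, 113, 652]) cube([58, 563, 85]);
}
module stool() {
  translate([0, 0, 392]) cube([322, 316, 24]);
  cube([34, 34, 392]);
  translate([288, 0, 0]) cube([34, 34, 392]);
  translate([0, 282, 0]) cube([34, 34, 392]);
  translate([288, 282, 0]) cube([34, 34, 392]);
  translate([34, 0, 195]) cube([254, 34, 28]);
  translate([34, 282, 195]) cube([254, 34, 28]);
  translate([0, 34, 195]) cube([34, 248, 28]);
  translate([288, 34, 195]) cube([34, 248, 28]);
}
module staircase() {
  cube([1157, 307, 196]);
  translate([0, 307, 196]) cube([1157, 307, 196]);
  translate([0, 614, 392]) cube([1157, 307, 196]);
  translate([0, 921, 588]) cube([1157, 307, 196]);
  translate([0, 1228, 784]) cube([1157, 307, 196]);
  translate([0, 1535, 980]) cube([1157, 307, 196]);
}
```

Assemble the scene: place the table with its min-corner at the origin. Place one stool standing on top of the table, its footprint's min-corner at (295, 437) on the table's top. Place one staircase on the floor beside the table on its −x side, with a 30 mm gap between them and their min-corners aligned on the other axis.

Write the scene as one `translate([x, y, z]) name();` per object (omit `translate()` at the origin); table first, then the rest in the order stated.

table();
translate([295, 437, 776]) stool();
translate([-1187, 0, 0]) staircase();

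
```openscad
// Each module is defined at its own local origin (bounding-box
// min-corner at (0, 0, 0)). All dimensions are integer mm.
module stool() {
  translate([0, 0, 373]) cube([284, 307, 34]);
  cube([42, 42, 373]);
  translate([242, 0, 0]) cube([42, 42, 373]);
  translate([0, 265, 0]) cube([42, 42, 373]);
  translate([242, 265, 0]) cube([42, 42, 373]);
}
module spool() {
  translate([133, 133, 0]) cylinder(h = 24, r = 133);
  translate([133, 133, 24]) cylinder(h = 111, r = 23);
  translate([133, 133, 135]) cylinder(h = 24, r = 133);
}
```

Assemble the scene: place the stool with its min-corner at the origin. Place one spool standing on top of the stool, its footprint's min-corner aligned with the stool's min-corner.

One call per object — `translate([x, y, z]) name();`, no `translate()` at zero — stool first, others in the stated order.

stool();
translate([0, 0, 407]) spool();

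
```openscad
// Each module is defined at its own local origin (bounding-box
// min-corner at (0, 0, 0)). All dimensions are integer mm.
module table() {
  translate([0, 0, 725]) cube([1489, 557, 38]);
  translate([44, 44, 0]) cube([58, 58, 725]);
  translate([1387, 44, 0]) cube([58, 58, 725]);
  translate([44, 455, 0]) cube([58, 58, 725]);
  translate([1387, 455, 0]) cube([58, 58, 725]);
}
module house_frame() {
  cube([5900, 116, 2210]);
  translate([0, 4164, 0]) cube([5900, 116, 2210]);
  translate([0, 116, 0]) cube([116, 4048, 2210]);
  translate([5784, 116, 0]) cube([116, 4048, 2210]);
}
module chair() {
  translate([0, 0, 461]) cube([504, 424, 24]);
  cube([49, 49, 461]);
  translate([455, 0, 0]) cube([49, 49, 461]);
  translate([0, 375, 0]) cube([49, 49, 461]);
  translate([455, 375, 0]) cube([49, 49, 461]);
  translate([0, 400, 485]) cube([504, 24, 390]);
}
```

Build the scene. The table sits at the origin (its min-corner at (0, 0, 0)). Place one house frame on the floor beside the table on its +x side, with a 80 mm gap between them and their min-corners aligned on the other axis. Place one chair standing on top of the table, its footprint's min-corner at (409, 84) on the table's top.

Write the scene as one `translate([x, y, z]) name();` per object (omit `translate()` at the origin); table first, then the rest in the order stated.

table();
translate([1569, 0, 0]) house_frame();
translate([409, 84, 763]) chair();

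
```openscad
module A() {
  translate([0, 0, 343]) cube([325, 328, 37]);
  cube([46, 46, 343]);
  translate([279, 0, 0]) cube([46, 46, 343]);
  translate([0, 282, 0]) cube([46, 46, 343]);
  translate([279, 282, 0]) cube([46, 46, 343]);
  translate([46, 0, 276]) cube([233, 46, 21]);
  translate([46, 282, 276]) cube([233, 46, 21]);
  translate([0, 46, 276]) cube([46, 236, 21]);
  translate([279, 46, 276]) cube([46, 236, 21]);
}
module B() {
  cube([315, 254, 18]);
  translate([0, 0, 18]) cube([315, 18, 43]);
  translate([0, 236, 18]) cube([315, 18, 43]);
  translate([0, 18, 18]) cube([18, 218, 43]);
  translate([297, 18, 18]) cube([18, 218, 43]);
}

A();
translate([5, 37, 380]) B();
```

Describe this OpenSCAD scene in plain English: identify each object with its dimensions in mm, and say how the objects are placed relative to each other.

A is a four-legged stool. The seat is a 325×328×37 mm slab whose top surface is at z = 380 mm; four square legs, each 46×46 mm in cross-section, run from the floor (z = 0) to the underside of the seat, each flush with a corner of the seat. Four stretchers, 46 mm wide and 21 mm tall, connect adjacent legs with their undersides at z = 276 mm, each running between the inner faces of the legs it joins and aligned with the legs' outer faces on the other axis.

B is an open-topped rectangular box: outside dimensions 315×254×61 mm, with a uniform wall and base thickness of 18 mm. The base is a full 315×254 slab on the floor; four walls sit on top of the base. The front and back walls (the −y and +y sides) span the full width; the two side walls fit between them.

The open box is on top of the stool, centred.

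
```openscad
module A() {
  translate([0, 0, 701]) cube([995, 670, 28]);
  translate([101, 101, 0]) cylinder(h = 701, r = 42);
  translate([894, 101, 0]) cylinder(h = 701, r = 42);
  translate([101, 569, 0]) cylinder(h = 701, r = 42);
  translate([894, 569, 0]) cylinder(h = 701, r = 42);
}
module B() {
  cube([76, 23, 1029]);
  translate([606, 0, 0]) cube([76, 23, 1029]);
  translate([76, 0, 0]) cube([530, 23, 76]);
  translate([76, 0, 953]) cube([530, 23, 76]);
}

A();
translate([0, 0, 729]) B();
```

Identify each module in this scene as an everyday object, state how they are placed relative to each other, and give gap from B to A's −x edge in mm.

A is a table. B is a picture frame. The picture frame is on top of the table. The gap from the picture frame to the table's −x edge is 0 mm.

The picture frame's min-x is at 0; the table's min-x is 0; gap = 0 mm.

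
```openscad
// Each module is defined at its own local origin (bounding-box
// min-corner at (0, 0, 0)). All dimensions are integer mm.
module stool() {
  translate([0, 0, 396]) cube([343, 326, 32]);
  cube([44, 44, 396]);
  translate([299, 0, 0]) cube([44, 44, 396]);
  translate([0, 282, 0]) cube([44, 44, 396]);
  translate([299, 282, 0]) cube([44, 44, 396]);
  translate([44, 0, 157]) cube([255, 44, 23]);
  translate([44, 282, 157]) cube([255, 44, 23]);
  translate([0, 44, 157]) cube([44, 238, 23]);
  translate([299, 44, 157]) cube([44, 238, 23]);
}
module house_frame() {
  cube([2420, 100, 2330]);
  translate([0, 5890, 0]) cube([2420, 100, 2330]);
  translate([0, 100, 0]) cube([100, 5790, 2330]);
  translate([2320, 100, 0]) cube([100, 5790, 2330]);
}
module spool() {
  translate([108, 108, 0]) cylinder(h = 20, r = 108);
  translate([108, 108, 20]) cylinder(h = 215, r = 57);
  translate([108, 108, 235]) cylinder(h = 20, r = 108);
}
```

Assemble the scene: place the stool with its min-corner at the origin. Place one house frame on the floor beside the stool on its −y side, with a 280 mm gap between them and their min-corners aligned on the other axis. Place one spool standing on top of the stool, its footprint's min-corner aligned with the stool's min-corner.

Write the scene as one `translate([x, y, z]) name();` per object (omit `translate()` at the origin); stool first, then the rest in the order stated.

stool();
translate([0, -6270, 0]) house_frame();
translate([0, 0, 428]) spool();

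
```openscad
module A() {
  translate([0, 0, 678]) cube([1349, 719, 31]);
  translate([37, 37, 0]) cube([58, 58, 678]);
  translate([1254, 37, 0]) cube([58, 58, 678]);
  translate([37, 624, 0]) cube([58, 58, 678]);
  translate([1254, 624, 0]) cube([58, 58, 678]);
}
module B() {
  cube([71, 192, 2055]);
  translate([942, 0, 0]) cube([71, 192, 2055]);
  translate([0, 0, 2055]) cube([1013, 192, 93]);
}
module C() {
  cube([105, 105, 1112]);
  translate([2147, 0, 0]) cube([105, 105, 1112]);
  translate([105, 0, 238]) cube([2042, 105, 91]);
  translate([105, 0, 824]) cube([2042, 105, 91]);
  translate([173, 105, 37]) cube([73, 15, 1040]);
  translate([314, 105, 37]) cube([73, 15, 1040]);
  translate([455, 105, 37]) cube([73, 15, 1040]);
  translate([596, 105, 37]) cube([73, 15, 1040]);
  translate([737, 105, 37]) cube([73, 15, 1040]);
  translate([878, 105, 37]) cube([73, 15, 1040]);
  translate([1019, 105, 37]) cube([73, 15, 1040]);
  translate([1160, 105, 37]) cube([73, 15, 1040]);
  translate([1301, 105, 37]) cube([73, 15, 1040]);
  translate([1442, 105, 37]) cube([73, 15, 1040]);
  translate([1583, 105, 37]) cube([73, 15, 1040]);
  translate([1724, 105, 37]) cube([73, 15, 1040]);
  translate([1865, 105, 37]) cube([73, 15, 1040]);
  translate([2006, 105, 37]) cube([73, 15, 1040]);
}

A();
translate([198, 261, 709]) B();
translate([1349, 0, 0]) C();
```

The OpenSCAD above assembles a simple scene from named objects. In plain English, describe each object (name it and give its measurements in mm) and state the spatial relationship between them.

A is a table with a 1349×719 mm rectangular top, 31 mm thick, top surface at z = 709 mm, supported by four 58×58 mm square legs, each inset 37 mm from the nearest pair of top edges, running from the floor.

B is a door frame. The clear opening is 871 mm wide and 2055 mm high. Two 71 mm wide jambs, 192 mm deep, stand either side of the opening from the floor to the top of the opening. A 93 mm thick head sits across the top of both jambs, spanning the full outside width of the frame.

C is a fence section. Two 105×105 mm posts, 1112 mm tall, stand on the floor with a clear span of 2042 mm between their inner faces. Two horizontal rails of 105×91 mm section span the gap between the posts with their undersides at z = 238 mm and z = 824 mm, flush with the posts' −y face. 14 pickets, each 73 mm wide, 15 mm thick and 1040 mm tall, are fixed to the +y face of the rails with their bottoms at z = 37 mm, evenly spaced across the span with equal gaps (rounded down to the nearest mm) at the −x end and between each pair — any rounding remainder accumulates at the +x end.

The door frame is on top of the table. The fence section is against the table's +x side, with their −y faces flush.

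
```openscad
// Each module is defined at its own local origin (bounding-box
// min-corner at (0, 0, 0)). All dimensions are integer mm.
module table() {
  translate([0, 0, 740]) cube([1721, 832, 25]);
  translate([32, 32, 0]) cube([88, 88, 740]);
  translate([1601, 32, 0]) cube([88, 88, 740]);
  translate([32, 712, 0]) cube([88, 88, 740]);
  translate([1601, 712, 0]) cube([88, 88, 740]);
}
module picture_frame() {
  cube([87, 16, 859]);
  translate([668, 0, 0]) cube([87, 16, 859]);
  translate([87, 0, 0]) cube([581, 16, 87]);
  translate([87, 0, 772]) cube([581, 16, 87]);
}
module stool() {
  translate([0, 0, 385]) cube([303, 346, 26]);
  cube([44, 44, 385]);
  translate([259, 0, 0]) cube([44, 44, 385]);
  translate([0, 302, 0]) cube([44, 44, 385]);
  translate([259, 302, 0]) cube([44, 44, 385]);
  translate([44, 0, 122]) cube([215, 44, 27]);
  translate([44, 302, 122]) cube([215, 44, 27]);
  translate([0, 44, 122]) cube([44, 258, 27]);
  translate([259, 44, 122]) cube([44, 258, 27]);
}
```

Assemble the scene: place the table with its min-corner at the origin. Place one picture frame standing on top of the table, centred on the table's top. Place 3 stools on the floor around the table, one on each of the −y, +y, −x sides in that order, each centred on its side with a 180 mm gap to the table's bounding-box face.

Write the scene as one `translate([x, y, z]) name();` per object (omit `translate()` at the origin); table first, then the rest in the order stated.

table();
translate([483, 408, 765]) picture_frame();
translate([709, -526, 0]) stool();
translate([709, 1012, 0]) stool();
translate([-483, 243, 0]) stool();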